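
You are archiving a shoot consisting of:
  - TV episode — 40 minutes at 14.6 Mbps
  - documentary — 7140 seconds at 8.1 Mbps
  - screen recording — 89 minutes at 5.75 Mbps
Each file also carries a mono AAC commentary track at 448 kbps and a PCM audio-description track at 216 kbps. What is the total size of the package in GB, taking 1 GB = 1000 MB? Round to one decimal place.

Audio total: 448 + 216 = 664 kbps = 0.664 Mbps.
TV episode: 15.264 Mbps × 2400 s = 36633.6 Mb
documentary: 8.764 Mbps × 7140 s = 62575.0 Mb
screen recording: 6.414 Mbps × 5340 s = 34250.8 Mb
Total: 133459.3 Mb = 16682.4 MB.
= 16.68 GB.

16.7 GB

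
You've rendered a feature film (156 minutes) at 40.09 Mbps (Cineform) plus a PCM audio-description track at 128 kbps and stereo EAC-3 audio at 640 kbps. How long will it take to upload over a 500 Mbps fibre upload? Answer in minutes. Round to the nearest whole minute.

156 min = 9360 s
Audio total: 128 + 640 = 768 kbps = 0.768 Mbps.
Total bitrate: 40.858 Mbps.
File: 40.858 Mbps × 9360 s = 382430.9 Mb.
At 500 Mbps: 382430.9 / 500 = 764.9 s ≈ 12.7 minutes.

13 minutes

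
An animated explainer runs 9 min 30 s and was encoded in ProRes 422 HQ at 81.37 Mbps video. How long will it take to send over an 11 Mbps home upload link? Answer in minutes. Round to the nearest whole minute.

9 min 30 s = 570 s
File: 81.370 Mbps × 570 s = 46380.9 Mb.
At 11 Mbps: 46380.9 / 11 = 4216.4 s ≈ 70.3 minutes.

70 minutes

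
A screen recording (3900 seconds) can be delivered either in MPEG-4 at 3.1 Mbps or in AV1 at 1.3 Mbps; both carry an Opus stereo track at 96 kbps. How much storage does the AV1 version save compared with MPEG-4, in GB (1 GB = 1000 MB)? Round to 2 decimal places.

0.88 GB

Audio: 96 kbps = 0.096 Mbps.
MPEG-4: 3.196 Mbps × 3900 s = 12464.4 Mb = 1.558 GB.
AV1: 1.396 Mbps × 3900 s = 5444.4 Mb = 0.681 GB.
Saving: 1.558 − 0.681 = 0.877 GB.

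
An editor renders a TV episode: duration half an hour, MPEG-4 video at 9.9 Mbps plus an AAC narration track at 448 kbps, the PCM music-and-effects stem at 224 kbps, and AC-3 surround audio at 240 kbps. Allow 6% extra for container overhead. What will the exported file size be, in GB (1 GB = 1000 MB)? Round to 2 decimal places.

2.58 GB

30 min = 1800 s
Audio total: 448 + 224 + 240 = 912 kbps = 0.912 Mbps.
Total bitrate: 9.9 + 0.912 = 10.812 Mbps.
Stream data: 10.812 Mbps × 1800 s = 19461.6 Mb.
With 6% container overhead: ×1.06.
20,629 Mb ÷ 8 = 2,579 MB → 2.579 GB.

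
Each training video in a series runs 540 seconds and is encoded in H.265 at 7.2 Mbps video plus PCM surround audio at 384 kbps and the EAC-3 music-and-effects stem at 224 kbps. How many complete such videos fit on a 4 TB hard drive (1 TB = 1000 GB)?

Audio total: 384 + 224 = 608 kbps = 0.608 Mbps.
Total bitrate: 7.808 Mbps.
Per item: 7.808 Mbps × 540 s = 4,216 Mb = 527.0 MB.
Capacity: 4 TB = 32,000,000 Mb; 7589.56 items → 7589 complete.

7589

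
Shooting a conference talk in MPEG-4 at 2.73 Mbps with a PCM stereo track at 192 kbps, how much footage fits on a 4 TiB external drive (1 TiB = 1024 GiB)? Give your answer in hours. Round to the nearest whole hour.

3345 hours

Audio: 192 kbps = 0.192 Mbps.
Total bitrate: 2.73 + 0.192 = 2.922 Mbps.
Capacity: 4 TiB = 35,184,372 Mb.
Recording time: 35,184,372 / 2.922 = 12,041,195 s ≈ 3,345 hours.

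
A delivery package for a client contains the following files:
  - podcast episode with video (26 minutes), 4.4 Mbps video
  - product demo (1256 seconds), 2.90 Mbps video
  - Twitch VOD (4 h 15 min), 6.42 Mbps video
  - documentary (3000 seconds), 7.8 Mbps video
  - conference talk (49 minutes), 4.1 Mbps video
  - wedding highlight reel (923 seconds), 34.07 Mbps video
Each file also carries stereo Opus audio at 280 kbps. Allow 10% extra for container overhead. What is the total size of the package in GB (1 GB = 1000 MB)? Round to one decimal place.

Audio: 280 kbps = 0.280 Mbps.
podcast episode with video: 4.680 Mbps × 1560 s × 1.10 = 8030.9 Mb
product demo: 3.180 Mbps × 1256 s × 1.10 = 4393.5 Mb
Twitch VOD: 6.700 Mbps × 15300 s × 1.10 = 112761.0 Mb
documentary: 8.080 Mbps × 3000 s × 1.10 = 26664.0 Mb
conference talk: 4.380 Mbps × 2940 s × 1.10 = 14164.9 Mb
wedding highlight reel: 34.350 Mbps × 923 s × 1.10 = 34875.6 Mb
Total: 200889.8 Mb = 25111.2 MB.
= 25.11 GB.

25.1 GB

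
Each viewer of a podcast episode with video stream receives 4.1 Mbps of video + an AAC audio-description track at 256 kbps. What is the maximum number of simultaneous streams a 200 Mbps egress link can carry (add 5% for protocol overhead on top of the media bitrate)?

Audio: 256 kbps = 0.256 Mbps.
Per-viewer media rate: 4.356 Mbps.
On the wire with 5% overhead: 4.574 Mbps.
200 Mbps = 200.0 Mbps; 200.0 / 4.574 = 43.73 → 43 viewers.

43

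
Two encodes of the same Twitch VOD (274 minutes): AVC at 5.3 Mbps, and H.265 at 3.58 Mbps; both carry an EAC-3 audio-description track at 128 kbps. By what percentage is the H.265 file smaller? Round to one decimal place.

31.7%

274 min = 16440 s
Audio: 128 kbps = 0.128 Mbps.
AVC: 5.428 Mbps × 16440 s = 89236.3 Mb = 10.388 GiB.
H.265: 3.708 Mbps × 16440 s = 60959.5 Mb = 7.097 GiB.
Reduction: (1 − 7.097/10.388) × 100 = 31.69%.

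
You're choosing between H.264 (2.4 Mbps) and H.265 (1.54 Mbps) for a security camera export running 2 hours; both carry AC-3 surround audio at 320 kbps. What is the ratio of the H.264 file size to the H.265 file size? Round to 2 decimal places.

1.46

2 h = 7200 s
Audio: 320 kbps = 0.320 Mbps.
H.264: 2.720 Mbps × 7200 s = 19584.0 Mb = 2.280 GiB.
H.265: 1.860 Mbps × 7200 s = 13392.0 Mb = 1.559 GiB.
Ratio: 2.280 / 1.559 = 1.462.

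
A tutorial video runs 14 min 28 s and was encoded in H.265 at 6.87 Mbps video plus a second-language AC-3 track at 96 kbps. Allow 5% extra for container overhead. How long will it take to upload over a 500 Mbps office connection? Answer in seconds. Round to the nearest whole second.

13 seconds

14 min 28 s = 868 s
Audio: 96 kbps = 0.096 Mbps.
Total bitrate: 6.966 Mbps.
File: 6.966 Mbps × 868 s = 6046.5 Mb.
With 5% container overhead: ×1.05. → 6348.8 Mb.
At 500 Mbps: 6348.8 / 500 = 12.7 s ≈ 12.7 seconds.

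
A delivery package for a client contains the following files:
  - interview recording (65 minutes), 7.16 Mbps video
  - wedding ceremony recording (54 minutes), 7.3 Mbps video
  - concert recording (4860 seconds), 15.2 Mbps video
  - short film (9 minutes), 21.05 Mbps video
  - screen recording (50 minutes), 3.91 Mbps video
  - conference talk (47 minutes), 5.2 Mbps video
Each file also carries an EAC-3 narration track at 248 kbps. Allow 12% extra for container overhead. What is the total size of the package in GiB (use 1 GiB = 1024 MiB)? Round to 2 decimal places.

Audio: 248 kbps = 0.248 Mbps.
interview recording: 7.408 Mbps × 3900 s × 1.12 = 32358.1 Mb
wedding ceremony recording: 7.548 Mbps × 3240 s × 1.12 = 27390.2 Mb
concert recording: 15.448 Mbps × 4860 s × 1.12 = 84086.6 Mb
short film: 21.298 Mbps × 540 s × 1.12 = 12881.0 Mb
screen recording: 4.158 Mbps × 3000 s × 1.12 = 13970.9 Mb
conference talk: 5.448 Mbps × 2820 s × 1.12 = 17207.0 Mb
Total: 187893.8 Mb = 23486.7 MB.
= 21.87 GiB.

21.87 GiB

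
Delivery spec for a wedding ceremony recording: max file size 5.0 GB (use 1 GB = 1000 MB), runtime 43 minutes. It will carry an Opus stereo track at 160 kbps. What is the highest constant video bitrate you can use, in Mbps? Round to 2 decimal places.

Budget: 5.0 GB = 40000.0 Mb.
43 min = 2580 s
Total bitrate budget: 40000.0 Mb / 2580 s = 15.504 Mbps.
Audio: 160 kbps = 0.160 Mbps.
Video: 15.504 − 0.160 = 15.344 Mbps.

15.34 Mbps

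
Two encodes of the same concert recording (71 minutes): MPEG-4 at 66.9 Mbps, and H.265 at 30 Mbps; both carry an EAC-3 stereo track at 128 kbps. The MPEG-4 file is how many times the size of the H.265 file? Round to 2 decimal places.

2.22

71 min = 4260 s
Audio: 128 kbps = 0.128 Mbps.
MPEG-4: 67.028 Mbps × 4260 s = 285539.3 Mb = 33.241 GiB.
H.265: 30.128 Mbps × 4260 s = 128345.3 Mb = 14.941 GiB.
Ratio: 33.241 / 14.941 = 2.225.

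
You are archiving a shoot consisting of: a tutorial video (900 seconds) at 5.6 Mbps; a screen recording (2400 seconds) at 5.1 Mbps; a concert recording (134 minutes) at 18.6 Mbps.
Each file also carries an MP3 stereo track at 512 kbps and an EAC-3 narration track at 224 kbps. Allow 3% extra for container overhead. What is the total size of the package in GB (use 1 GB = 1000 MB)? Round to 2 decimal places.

Audio total: 512 + 224 = 736 kbps = 0.736 Mbps.
tutorial video: 6.336 Mbps × 900 s × 1.03 = 5873.5 Mb
screen recording: 5.836 Mbps × 2400 s × 1.03 = 14426.6 Mb
concert recording: 19.336 Mbps × 8040 s × 1.03 = 160125.3 Mb
Total: 180425.3 Mb = 22553.2 MB.
= 22.55 GB.

22.55 GB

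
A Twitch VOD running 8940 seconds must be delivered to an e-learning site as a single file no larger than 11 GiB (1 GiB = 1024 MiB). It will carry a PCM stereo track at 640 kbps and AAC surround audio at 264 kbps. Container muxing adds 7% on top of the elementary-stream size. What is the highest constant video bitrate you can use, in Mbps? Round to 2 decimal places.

8.97 Mbps

Budget: 11 GiB = 94489.3 Mb.
Stream payload after overhead: 94489.3 / 1.07 = 88307.7 Mb.
Total bitrate budget: 88307.7 Mb / 8940 s = 9.878 Mbps.
Audio total: 640 + 264 = 904 kbps = 0.904 Mbps.
Video: 9.878 − 0.904 = 8.974 Mbps.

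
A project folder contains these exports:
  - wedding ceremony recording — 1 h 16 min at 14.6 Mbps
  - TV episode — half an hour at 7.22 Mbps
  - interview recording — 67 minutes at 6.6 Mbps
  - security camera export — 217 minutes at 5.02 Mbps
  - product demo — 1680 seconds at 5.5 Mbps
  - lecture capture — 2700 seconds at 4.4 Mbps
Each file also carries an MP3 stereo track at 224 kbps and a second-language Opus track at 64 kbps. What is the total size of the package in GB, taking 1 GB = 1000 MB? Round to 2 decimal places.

Audio total: 224 + 64 = 288 kbps = 0.288 Mbps.
wedding ceremony recording: 14.888 Mbps × 4560 s = 67889.3 Mb
TV episode: 7.508 Mbps × 1800 s = 13514.4 Mb
interview recording: 6.888 Mbps × 4020 s = 27689.8 Mb
security camera export: 5.308 Mbps × 13020 s = 69110.2 Mb
product demo: 5.788 Mbps × 1680 s = 9723.8 Mb
lecture capture: 4.688 Mbps × 2700 s = 12657.6 Mb
Total: 200585.0 Mb = 25073.1 MB.
= 25.07 GB.

25.07 GB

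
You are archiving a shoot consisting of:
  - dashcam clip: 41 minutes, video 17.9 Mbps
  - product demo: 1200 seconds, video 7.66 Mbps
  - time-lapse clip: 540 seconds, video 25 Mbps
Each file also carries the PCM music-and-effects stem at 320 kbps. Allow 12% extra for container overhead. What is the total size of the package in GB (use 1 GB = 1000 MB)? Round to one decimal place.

9.5 GB

Audio: 320 kbps = 0.320 Mbps.
dashcam clip: 18.220 Mbps × 2460 s × 1.12 = 50199.7 Mb
product demo: 7.980 Mbps × 1200 s × 1.12 = 10725.1 Mb
time-lapse clip: 25.320 Mbps × 540 s × 1.12 = 15313.5 Mb
Total: 76238.4 Mb = 9529.8 MB.
= 9.530 GB.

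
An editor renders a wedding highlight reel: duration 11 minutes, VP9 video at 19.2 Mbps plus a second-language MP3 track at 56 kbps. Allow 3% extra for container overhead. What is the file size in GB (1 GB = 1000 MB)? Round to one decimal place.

11 min = 660 s
Audio: 56 kbps = 0.056 Mbps.
Total bitrate: 19.2 + 0.056 = 19.256 Mbps.
Stream data: 19.256 Mbps × 660 s = 12709.0 Mb.
With 3% container overhead: ×1.03.
13,090 Mb ÷ 8 = 1,636 MB → 1.636 GB.

1.6 GB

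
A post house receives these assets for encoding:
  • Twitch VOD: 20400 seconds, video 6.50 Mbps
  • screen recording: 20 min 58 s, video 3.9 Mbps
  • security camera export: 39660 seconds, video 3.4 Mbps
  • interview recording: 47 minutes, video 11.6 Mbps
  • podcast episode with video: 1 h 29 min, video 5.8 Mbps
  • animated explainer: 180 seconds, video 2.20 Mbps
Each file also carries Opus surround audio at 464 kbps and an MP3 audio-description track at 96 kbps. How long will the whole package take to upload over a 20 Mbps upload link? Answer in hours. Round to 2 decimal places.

Audio total: 464 + 96 = 560 kbps = 0.560 Mbps.
Twitch VOD: 7.060 Mbps × 20400 s = 144024.0 Mb
screen recording: 4.460 Mbps × 1258 s = 5610.7 Mb
security camera export: 3.960 Mbps × 39660 s = 157053.6 Mb
interview recording: 12.160 Mbps × 2820 s = 34291.2 Mb
podcast episode with video: 6.360 Mbps × 5340 s = 33962.4 Mb
animated explainer: 2.760 Mbps × 180 s = 496.8 Mb
Total: 375438.7 Mb = 46929.8 MB.
At 20 Mbps: 375438.7 / 20 = 18772 s ≈ 5.21 hours.

5.21 hours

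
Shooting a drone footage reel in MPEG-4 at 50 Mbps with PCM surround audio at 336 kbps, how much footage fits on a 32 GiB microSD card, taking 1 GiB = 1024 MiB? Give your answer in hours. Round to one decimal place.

1.5 hours

Audio: 336 kbps = 0.336 Mbps.
Total bitrate: 50 + 0.336 = 50.336 Mbps.
Capacity: 32 GiB = 274,878 Mb.
Recording time: 274,878 / 50.336 = 5,461 s ≈ 1.52 hours.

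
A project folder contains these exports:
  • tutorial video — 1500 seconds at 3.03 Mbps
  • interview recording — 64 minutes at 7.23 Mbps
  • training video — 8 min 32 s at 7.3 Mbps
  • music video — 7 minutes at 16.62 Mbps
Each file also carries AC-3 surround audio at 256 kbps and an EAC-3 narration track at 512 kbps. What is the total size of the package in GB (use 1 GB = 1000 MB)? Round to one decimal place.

6.0 GB

Audio total: 256 + 512 = 768 kbps = 0.768 Mbps.
tutorial video: 3.798 Mbps × 1500 s = 5697.0 Mb
interview recording: 7.998 Mbps × 3840 s = 30712.3 Mb
training video: 8.068 Mbps × 512 s = 4130.8 Mb
music video: 17.388 Mbps × 420 s = 7303.0 Mb
Total: 47843.1 Mb = 5980.4 MB.
= 5.980 GB.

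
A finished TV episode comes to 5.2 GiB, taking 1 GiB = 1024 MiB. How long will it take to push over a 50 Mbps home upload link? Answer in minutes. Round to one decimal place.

14.9 minutes

File: 5.2 GiB = 44667.7 Mb.
At 50 Mbps: 44667.7 / 50 = 893.4 s ≈ 14.9 minutes.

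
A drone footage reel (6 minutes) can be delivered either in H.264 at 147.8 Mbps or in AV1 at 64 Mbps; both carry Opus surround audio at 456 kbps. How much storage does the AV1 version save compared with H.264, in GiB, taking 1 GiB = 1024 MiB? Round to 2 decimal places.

3.51 GiB

6 min = 360 s
Audio: 456 kbps = 0.456 Mbps.
H.264: 148.256 Mbps × 360 s = 53372.2 Mb = 6.213 GiB.
AV1: 64.456 Mbps × 360 s = 23204.2 Mb = 2.701 GiB.
Saving: 6.213 − 2.701 = 3.512 GiB.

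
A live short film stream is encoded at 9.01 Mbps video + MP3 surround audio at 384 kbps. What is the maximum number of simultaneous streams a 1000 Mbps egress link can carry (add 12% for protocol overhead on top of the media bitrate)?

95

Audio: 384 kbps = 0.384 Mbps.
Per-viewer media rate: 9.394 Mbps.
On the wire with 12% overhead: 10.521 Mbps.
1000 Mbps = 1,000 Mbps; 1,000 / 10.521 = 95.05 → 95 viewers.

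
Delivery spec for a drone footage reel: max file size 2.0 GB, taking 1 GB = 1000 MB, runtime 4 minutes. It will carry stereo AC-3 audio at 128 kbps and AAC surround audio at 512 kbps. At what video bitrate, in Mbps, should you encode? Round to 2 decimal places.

Budget: 2.0 GB = 16000.0 Mb.
4 min = 240 s
Total bitrate budget: 16000.0 Mb / 240 s = 66.667 Mbps.
Audio total: 128 + 512 = 640 kbps = 0.640 Mbps.
Video: 66.667 − 0.640 = 66.027 Mbps.

66.03 Mbps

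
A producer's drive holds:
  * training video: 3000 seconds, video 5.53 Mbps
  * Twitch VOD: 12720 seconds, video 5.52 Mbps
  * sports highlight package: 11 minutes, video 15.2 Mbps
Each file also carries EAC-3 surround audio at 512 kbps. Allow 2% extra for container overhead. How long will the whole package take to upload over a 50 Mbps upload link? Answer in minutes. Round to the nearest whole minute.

36 minutes

Audio: 512 kbps = 0.512 Mbps.
training video: 6.042 Mbps × 3000 s × 1.02 = 18488.5 Mb
Twitch VOD: 6.032 Mbps × 12720 s × 1.02 = 78261.6 Mb
sports highlight package: 15.712 Mbps × 660 s × 1.02 = 10577.3 Mb
Total: 107327.4 Mb = 13415.9 MB.
At 50 Mbps: 107327.4 / 50 = 2147 s ≈ 35.8 minutes.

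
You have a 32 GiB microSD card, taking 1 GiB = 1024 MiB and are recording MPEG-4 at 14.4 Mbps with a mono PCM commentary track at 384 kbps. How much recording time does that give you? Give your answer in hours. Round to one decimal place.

Audio: 384 kbps = 0.384 Mbps.
Total bitrate: 14.4 + 0.384 = 14.784 Mbps.
Capacity: 32 GiB = 274,878 Mb.
Recording time: 274,878 / 14.784 = 18,593 s ≈ 5.16 hours.

5.2 hours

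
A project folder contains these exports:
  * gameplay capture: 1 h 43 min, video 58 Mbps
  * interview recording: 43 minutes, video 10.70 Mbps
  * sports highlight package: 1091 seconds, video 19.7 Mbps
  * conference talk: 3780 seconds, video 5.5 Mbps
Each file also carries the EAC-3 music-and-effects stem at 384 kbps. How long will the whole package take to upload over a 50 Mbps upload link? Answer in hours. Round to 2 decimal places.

2.41 hours

Audio: 384 kbps = 0.384 Mbps.
gameplay capture: 58.384 Mbps × 6180 s = 360813.1 Mb
interview recording: 11.084 Mbps × 2580 s = 28596.7 Mb
sports highlight package: 20.084 Mbps × 1091 s = 21911.6 Mb
conference talk: 5.884 Mbps × 3780 s = 22241.5 Mb
Total: 433563.0 Mb = 54195.4 MB.
At 50 Mbps: 433563.0 / 50 = 8671 s ≈ 2.41 hours.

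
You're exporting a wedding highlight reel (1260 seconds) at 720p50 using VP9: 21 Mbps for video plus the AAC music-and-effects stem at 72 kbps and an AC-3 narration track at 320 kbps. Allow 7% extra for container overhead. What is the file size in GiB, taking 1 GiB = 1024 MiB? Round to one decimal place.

3.4 GiB

Audio total: 72 + 320 = 392 kbps = 0.392 Mbps.
Total bitrate: 21 + 0.392 = 21.392 Mbps.
Stream data: 21.392 Mbps × 1260 s = 26953.9 Mb.
With 7% container overhead: ×1.07.
28,841 Mb = 3,605,086,800 bytes ÷ 1,073,741,824 = 3.357 GiB.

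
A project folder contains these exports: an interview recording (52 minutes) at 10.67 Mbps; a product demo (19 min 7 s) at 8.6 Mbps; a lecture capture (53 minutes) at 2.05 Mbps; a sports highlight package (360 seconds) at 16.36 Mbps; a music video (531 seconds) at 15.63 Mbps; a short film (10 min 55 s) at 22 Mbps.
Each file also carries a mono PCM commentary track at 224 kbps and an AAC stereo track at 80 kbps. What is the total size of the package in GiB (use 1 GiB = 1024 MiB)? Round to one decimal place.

9.4 GiB

Audio total: 224 + 80 = 304 kbps = 0.304 Mbps.
interview recording: 10.974 Mbps × 3120 s = 34238.9 Mb
product demo: 8.904 Mbps × 1147 s = 10212.9 Mb
lecture capture: 2.354 Mbps × 3180 s = 7485.7 Mb
sports highlight package: 16.664 Mbps × 360 s = 5999.0 Mb
music video: 15.934 Mbps × 531 s = 8461.0 Mb
short film: 22.304 Mbps × 655 s = 14609.1 Mb
Total: 81006.6 Mb = 10125.8 MB.
= 9.430 GiB.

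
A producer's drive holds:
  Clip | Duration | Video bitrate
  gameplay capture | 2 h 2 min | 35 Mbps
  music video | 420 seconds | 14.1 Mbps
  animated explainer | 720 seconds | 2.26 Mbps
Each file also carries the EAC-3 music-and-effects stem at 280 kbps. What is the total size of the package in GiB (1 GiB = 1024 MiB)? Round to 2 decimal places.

30.98 GiB

Audio: 280 kbps = 0.280 Mbps.
gameplay capture: 35.280 Mbps × 7320 s = 258249.6 Mb
music video: 14.380 Mbps × 420 s = 6039.6 Mb
animated explainer: 2.540 Mbps × 720 s = 1828.8 Mb
Total: 266118.0 Mb = 33264.8 MB.
= 30.98 GiB.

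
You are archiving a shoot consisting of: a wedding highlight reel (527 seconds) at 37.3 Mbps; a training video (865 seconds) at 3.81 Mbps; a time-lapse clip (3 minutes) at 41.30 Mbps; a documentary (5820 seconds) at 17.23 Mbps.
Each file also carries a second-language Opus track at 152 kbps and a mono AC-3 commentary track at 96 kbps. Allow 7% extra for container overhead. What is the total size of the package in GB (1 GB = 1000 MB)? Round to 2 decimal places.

17.72 GB

Audio total: 152 + 96 = 248 kbps = 0.248 Mbps.
wedding highlight reel: 37.548 Mbps × 527 s × 1.07 = 21172.9 Mb
training video: 4.058 Mbps × 865 s × 1.07 = 3755.9 Mb
time-lapse clip: 41.548 Mbps × 180 s × 1.07 = 8002.1 Mb
documentary: 17.478 Mbps × 5820 s × 1.07 = 108842.5 Mb
Total: 141773.5 Mb = 17721.7 MB.
= 17.72 GB.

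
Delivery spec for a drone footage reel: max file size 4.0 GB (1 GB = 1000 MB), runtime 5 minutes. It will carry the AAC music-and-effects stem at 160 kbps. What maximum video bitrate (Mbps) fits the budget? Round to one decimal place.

Budget: 4.0 GB = 32000.0 Mb.
5 min = 300 s
Total bitrate budget: 32000.0 Mb / 300 s = 106.667 Mbps.
Audio: 160 kbps = 0.160 Mbps.
Video: 106.667 − 0.160 = 106.507 Mbps.

106.5 Mbps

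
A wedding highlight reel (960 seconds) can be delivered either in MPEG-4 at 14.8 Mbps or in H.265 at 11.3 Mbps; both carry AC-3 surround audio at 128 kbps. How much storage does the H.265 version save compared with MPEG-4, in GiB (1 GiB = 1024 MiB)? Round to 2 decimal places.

0.39 GiB

Audio: 128 kbps = 0.128 Mbps.
MPEG-4: 14.928 Mbps × 960 s = 14330.9 Mb = 1.668 GiB.
H.265: 11.428 Mbps × 960 s = 10970.9 Mb = 1.277 GiB.
Saving: 1.668 − 1.277 = 0.391 GiB.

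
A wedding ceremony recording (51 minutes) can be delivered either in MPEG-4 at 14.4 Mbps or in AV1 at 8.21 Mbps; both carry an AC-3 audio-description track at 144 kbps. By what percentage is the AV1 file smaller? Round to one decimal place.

51 min = 3060 s
Audio: 144 kbps = 0.144 Mbps.
MPEG-4: 14.544 Mbps × 3060 s = 44504.6 Mb = 5.563 GB.
AV1: 8.354 Mbps × 3060 s = 25563.2 Mb = 3.195 GB.
Reduction: (1 − 3.195/5.563) × 100 = 42.56%.

42.6%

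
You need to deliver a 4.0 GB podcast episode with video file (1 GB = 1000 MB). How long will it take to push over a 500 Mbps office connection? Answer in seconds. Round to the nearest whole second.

File: 4.0 GB = 32000.0 Mb.
At 500 Mbps: 32000.0 / 500 = 64.0 s ≈ 64 seconds.

64 seconds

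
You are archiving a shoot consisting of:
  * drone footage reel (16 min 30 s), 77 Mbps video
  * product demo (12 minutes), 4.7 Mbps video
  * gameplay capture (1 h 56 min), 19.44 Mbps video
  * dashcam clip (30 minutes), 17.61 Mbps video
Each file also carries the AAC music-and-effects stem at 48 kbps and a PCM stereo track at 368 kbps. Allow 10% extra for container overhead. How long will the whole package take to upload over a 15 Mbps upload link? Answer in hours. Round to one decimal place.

Audio total: 48 + 368 = 416 kbps = 0.416 Mbps.
drone footage reel: 77.416 Mbps × 990 s × 1.10 = 84306.0 Mb
product demo: 5.116 Mbps × 720 s × 1.10 = 4051.9 Mb
gameplay capture: 19.856 Mbps × 6960 s × 1.10 = 152017.5 Mb
dashcam clip: 18.026 Mbps × 1800 s × 1.10 = 35691.5 Mb
Total: 276066.9 Mb = 34508.4 MB.
At 15 Mbps: 276066.9 / 15 = 18404 s ≈ 5.11 hours.

5.1 hours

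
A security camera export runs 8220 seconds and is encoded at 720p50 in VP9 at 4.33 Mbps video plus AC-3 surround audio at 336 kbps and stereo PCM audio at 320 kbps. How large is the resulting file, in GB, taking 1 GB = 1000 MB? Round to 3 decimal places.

Audio total: 336 + 320 = 656 kbps = 0.656 Mbps.
Total bitrate: 4.33 + 0.656 = 4.986 Mbps.
Stream data: 4.986 Mbps × 8220 s = 40984.9 Mb.
40,985 Mb ÷ 8 = 5,123 MB → 5.123 GB.

5.123 GB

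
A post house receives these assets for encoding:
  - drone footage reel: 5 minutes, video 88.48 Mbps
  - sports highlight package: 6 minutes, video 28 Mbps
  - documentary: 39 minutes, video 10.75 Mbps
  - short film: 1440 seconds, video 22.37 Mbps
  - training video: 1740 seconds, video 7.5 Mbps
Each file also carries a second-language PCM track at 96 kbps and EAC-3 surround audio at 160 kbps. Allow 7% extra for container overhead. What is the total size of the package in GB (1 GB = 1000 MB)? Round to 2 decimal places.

Audio total: 96 + 160 = 256 kbps = 0.256 Mbps.
drone footage reel: 88.736 Mbps × 300 s × 1.07 = 28484.3 Mb
sports highlight package: 28.256 Mbps × 360 s × 1.07 = 10884.2 Mb
documentary: 11.006 Mbps × 2340 s × 1.07 = 27556.8 Mb
short film: 22.626 Mbps × 1440 s × 1.07 = 34862.1 Mb
training video: 7.756 Mbps × 1740 s × 1.07 = 14440.1 Mb
Total: 116227.6 Mb = 14528.4 MB.
= 14.53 GB.

14.53 GB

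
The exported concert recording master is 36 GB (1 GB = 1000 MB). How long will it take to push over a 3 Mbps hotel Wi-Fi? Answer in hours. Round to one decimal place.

26.7 hours

File: 36 GB = 288000.0 Mb.
At 3 Mbps: 288000.0 / 3 = 96000.0 s ≈ 26.7 hours.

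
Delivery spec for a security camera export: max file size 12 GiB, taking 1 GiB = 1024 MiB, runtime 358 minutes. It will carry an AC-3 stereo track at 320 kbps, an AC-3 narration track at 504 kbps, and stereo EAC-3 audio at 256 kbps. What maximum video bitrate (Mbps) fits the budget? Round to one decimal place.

Budget: 12 GiB = 103079.2 Mb.
358 min = 21480 s
Total bitrate budget: 103079.2 Mb / 21480 s = 4.799 Mbps.
Audio total: 320 + 504 + 256 = 1080 kbps = 1.080 Mbps.
Video: 4.799 − 1.080 = 3.719 Mbps.

3.7 Mbps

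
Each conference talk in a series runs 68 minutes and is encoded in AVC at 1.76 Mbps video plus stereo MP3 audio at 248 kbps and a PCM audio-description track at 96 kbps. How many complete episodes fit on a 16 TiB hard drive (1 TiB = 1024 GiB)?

68 min = 4080 s
Audio total: 248 + 96 = 344 kbps = 0.344 Mbps.
Total bitrate: 2.104 Mbps.
Per item: 2.104 Mbps × 4080 s = 8,584 Mb = 1,073 MB.
Capacity: 16 TiB = 140,737,488 Mb; 16394.72 items → 16394 complete.

16394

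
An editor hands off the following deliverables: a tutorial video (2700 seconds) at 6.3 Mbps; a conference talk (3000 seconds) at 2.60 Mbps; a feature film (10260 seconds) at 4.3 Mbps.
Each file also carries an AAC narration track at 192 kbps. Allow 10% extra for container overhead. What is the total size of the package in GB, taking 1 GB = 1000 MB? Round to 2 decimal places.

Audio: 192 kbps = 0.192 Mbps.
tutorial video: 6.492 Mbps × 2700 s × 1.10 = 19281.2 Mb
conference talk: 2.792 Mbps × 3000 s × 1.10 = 9213.6 Mb
feature film: 4.492 Mbps × 10260 s × 1.10 = 50696.7 Mb
Total: 79191.6 Mb = 9898.9 MB.
= 9.899 GB.

9.90 GB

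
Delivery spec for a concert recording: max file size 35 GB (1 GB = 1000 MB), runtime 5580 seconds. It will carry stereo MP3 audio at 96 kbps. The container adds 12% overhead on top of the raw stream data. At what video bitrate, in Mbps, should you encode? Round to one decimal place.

44.7 Mbps

Budget: 35 GB = 280000.0 Mb.
Stream payload after overhead: 280000.0 / 1.12 = 250000.0 Mb.
Total bitrate budget: 250000.0 Mb / 5580 s = 44.803 Mbps.
Audio: 96 kbps = 0.096 Mbps.
Video: 44.803 − 0.096 = 44.707 Mbps.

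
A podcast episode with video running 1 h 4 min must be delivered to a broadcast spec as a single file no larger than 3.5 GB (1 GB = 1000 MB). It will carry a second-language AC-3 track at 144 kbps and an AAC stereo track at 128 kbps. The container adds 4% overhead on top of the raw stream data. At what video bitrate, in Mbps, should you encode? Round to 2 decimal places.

6.74 Mbps

Budget: 3.5 GB = 28000.0 Mb.
Stream payload after overhead: 28000.0 / 1.04 = 26923.1 Mb.
1 h 4 min = 64 min = 3840 s
Total bitrate budget: 26923.1 Mb / 3840 s = 7.011 Mbps.
Audio total: 144 + 128 = 272 kbps = 0.272 Mbps.
Video: 7.011 − 0.272 = 6.739 Mbps.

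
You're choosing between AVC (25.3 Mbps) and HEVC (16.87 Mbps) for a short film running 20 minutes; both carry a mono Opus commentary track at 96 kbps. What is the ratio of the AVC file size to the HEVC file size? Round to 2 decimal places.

1.50

20 min = 1200 s
Audio: 96 kbps = 0.096 Mbps.
AVC: 25.396 Mbps × 1200 s = 30475.2 Mb = 3.809 GB.
HEVC: 16.966 Mbps × 1200 s = 20359.2 Mb = 2.545 GB.
Ratio: 3.809 / 2.545 = 1.497.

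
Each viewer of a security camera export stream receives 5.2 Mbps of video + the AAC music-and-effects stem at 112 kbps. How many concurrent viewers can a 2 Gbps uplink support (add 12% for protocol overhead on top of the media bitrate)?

Audio: 112 kbps = 0.112 Mbps.
Per-viewer media rate: 5.312 Mbps.
On the wire with 12% overhead: 5.949 Mbps.
2 Gbps = 2,000 Mbps; 2,000 / 5.949 = 336.17 → 336 viewers.

336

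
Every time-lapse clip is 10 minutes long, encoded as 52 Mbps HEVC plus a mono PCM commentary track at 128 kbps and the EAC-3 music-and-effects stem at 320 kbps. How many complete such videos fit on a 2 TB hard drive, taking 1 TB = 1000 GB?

508

10 min = 600 s
Audio total: 128 + 320 = 448 kbps = 0.448 Mbps.
Total bitrate: 52.448 Mbps.
Per item: 52.448 Mbps × 600 s = 31,469 Mb = 3,934 MB.
Capacity: 2 TB = 16,000,000 Mb; 508.44 items → 508 complete.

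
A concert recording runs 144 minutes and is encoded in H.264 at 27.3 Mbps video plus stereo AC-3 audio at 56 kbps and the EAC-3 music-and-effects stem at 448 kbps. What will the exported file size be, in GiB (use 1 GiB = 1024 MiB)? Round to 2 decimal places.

27.97 GiB

144 min = 8640 s
Audio total: 56 + 448 = 504 kbps = 0.504 Mbps.
Total bitrate: 27.3 + 0.504 = 27.804 Mbps.
Stream data: 27.804 Mbps × 8640 s = 240226.6 Mb.
240,227 Mb = 30,028,320,000 bytes ÷ 1,073,741,824 = 27.97 GiB.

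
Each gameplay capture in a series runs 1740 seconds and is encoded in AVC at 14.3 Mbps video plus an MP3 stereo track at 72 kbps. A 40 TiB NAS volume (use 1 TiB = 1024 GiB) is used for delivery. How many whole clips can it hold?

Audio: 72 kbps = 0.072 Mbps.
Total bitrate: 14.372 Mbps.
Per item: 14.372 Mbps × 1740 s = 25,007 Mb = 3,126 MB.
Capacity: 40 TiB = 351,843,721 Mb; 14069.65 items → 14069 complete.

14069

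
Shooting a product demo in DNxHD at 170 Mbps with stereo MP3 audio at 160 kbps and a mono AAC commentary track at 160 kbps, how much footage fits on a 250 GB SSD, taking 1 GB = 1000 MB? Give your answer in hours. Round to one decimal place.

Audio total: 160 + 160 = 320 kbps = 0.320 Mbps.
Total bitrate: 170 + 0.320 = 170.320 Mbps.
Capacity: 250 GB = 2,000,000 Mb.
Recording time: 2,000,000 / 170.320 = 11,743 s ≈ 3.26 hours.

3.3 hours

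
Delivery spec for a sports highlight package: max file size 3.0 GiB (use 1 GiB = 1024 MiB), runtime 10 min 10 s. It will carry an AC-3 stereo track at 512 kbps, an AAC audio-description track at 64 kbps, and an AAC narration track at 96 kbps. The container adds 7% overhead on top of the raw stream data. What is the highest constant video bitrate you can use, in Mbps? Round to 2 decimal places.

38.81 Mbps

Budget: 3.0 GiB = 25769.8 Mb.
Stream payload after overhead: 25769.8 / 1.07 = 24083.9 Mb.
10 min 10 s = 610 s
Total bitrate budget: 24083.9 Mb / 610 s = 39.482 Mbps.
Audio total: 512 + 64 + 96 = 672 kbps = 0.672 Mbps.
Video: 39.482 − 0.672 = 38.810 Mbps.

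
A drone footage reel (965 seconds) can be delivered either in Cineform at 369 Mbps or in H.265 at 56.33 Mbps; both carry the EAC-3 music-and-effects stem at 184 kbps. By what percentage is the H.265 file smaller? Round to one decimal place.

84.7%

Audio: 184 kbps = 0.184 Mbps.
Cineform: 369.184 Mbps × 965 s = 356262.6 Mb = 41.474 GiB.
H.265: 56.514 Mbps × 965 s = 54536.0 Mb = 6.349 GiB.
Reduction: (1 − 6.349/41.474) × 100 = 84.69%.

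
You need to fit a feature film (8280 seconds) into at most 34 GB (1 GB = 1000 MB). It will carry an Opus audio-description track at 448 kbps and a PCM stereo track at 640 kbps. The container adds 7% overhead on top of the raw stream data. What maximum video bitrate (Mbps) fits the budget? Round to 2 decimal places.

29.61 Mbps

Budget: 34 GB = 272000.0 Mb.
Stream payload after overhead: 272000.0 / 1.07 = 254205.6 Mb.
Total bitrate budget: 254205.6 Mb / 8280 s = 30.701 Mbps.
Audio total: 448 + 640 = 1088 kbps = 1.088 Mbps.
Video: 30.701 − 1.088 = 29.613 Mbps.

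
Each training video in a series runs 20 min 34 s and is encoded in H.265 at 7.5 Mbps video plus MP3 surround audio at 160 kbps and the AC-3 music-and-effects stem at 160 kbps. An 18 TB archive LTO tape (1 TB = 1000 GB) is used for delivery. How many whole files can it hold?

14922

20 min 34 s = 1234 s
Audio total: 160 + 160 = 320 kbps = 0.320 Mbps.
Total bitrate: 7.820 Mbps.
Per item: 7.820 Mbps × 1234 s = 9,650 Mb = 1,206 MB.
Capacity: 18 TB = 144,000,000 Mb; 14922.47 items → 14922 complete.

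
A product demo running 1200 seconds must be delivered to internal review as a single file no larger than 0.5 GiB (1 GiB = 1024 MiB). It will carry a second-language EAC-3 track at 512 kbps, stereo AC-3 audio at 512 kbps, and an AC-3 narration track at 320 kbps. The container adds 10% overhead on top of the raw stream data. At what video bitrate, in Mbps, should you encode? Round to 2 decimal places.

1.91 Mbps

Budget: 0.5 GiB = 4295.0 Mb.
Stream payload after overhead: 4295.0 / 1.10 = 3904.5 Mb.
Total bitrate budget: 3904.5 Mb / 1200 s = 3.254 Mbps.
Audio total: 512 + 512 + 320 = 1344 kbps = 1.344 Mbps.
Video: 3.254 − 1.344 = 1.910 Mbps.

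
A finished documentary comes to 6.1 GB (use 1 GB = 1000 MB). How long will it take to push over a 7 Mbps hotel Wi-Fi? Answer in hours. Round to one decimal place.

1.9 hours

File: 6.1 GB = 48800.0 Mb.
At 7 Mbps: 48800.0 / 7 = 6971.4 s ≈ 1.94 hours.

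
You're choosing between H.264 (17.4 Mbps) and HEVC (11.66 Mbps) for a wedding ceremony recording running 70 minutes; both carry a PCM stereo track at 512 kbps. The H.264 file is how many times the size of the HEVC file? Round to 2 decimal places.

70 min = 4200 s
Audio: 512 kbps = 0.512 Mbps.
H.264: 17.912 Mbps × 4200 s = 75230.4 Mb = 8.758 GiB.
HEVC: 12.172 Mbps × 4200 s = 51122.4 Mb = 5.951 GiB.
Ratio: 8.758 / 5.951 = 1.472.

1.47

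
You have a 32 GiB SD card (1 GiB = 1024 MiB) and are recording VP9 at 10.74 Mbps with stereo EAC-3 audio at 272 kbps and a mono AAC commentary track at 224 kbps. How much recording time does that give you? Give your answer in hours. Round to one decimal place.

6.8 hours

Audio total: 272 + 224 = 496 kbps = 0.496 Mbps.
Total bitrate: 10.74 + 0.496 = 11.236 Mbps.
Capacity: 32 GiB = 274,878 Mb.
Recording time: 274,878 / 11.236 = 24,464 s ≈ 6.80 hours.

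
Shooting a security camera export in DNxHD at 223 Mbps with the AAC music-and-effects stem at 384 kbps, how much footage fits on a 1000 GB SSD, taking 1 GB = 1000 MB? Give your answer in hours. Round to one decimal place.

9.9 hours

Audio: 384 kbps = 0.384 Mbps.
Total bitrate: 223 + 0.384 = 223.384 Mbps.
Capacity: 1000 GB = 8,000,000 Mb.
Recording time: 8,000,000 / 223.384 = 35,813 s ≈ 9.95 hours.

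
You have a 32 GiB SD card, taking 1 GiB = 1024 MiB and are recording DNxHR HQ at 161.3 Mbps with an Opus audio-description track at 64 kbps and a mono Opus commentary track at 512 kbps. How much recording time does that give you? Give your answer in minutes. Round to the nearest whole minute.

28 minutes

Audio total: 64 + 512 = 576 kbps = 0.576 Mbps.
Total bitrate: 161.3 + 0.576 = 161.876 Mbps.
Capacity: 32 GiB = 274,878 Mb.
Recording time: 274,878 / 161.876 = 1,698 s ≈ 28.3 minutes.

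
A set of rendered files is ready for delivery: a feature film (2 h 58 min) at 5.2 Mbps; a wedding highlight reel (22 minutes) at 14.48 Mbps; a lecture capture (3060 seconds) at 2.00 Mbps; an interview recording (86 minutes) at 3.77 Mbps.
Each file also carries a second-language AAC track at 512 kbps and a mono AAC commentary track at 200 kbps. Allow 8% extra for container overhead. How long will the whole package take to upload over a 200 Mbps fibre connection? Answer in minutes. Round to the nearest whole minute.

Audio total: 512 + 200 = 712 kbps = 0.712 Mbps.
feature film: 5.912 Mbps × 10680 s × 1.08 = 68191.4 Mb
wedding highlight reel: 15.192 Mbps × 1320 s × 1.08 = 21657.7 Mb
lecture capture: 2.712 Mbps × 3060 s × 1.08 = 8962.6 Mb
interview recording: 4.482 Mbps × 5160 s × 1.08 = 24977.3 Mb
Total: 123789.0 Mb = 15473.6 MB.
At 200 Mbps: 123789.0 / 200 = 619 s ≈ 10.3 minutes.

10 minutes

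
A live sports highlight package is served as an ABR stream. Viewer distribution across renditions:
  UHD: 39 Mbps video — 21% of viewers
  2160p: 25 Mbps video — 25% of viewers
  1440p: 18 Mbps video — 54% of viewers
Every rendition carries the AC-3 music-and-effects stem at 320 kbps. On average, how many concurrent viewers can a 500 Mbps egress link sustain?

Audio: 320 kbps = 0.320 Mbps.
Average per-viewer bitrate: 0.21×39.320 + 0.25×25.320 + 0.54×18.320 = 24.480 Mbps.
500 Mbps = 500.0 Mbps; 500.0 / 24.480 = 20.42 → 20.

20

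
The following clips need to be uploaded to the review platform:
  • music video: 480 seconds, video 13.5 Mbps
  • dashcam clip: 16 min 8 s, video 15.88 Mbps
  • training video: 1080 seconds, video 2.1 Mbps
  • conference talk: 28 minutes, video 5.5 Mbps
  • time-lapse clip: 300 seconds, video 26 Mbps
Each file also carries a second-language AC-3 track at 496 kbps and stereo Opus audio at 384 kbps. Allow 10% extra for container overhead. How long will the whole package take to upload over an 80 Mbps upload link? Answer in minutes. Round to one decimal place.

10.3 minutes

Audio total: 496 + 384 = 880 kbps = 0.880 Mbps.
music video: 14.380 Mbps × 480 s × 1.10 = 7592.6 Mb
dashcam clip: 16.760 Mbps × 968 s × 1.10 = 17846.0 Mb
training video: 2.980 Mbps × 1080 s × 1.10 = 3540.2 Mb
conference talk: 6.380 Mbps × 1680 s × 1.10 = 11790.2 Mb
time-lapse clip: 26.880 Mbps × 300 s × 1.10 = 8870.4 Mb
Total: 49639.6 Mb = 6204.9 MB.
At 80 Mbps: 49639.6 / 80 = 620 s ≈ 10.3 minutes.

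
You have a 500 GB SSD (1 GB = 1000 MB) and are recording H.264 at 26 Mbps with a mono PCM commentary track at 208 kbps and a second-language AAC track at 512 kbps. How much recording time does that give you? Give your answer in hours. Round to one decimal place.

Audio total: 208 + 512 = 720 kbps = 0.720 Mbps.
Total bitrate: 26 + 0.720 = 26.720 Mbps.
Capacity: 500 GB = 4,000,000 Mb.
Recording time: 4,000,000 / 26.720 = 149,701 s ≈ 41.6 hours.

41.6 hours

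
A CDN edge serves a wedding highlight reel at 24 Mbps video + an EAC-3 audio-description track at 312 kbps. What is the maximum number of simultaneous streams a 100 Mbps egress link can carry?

4

Audio: 312 kbps = 0.312 Mbps.
Per-viewer media rate: 24.312 Mbps.
100 Mbps = 100.0 Mbps; 100.0 / 24.312 = 4.11 → 4 viewers.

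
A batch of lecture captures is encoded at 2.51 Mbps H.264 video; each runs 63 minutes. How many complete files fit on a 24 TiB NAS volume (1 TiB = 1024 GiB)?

22250

63 min = 3780 s
Per item: 2.510 Mbps × 3780 s = 9,488 Mb = 1,186 MB.
Capacity: 24 TiB = 211,106,233 Mb; 22250.28 items → 22250 complete.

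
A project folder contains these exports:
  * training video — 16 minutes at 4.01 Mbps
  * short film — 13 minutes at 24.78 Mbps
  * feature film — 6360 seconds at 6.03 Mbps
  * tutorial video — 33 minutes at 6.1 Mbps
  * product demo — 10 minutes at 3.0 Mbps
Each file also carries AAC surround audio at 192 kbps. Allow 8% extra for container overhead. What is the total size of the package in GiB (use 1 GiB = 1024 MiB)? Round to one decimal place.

Audio: 192 kbps = 0.192 Mbps.
training video: 4.202 Mbps × 960 s × 1.08 = 4356.6 Mb
short film: 24.972 Mbps × 780 s × 1.08 = 21036.4 Mb
feature film: 6.222 Mbps × 6360 s × 1.08 = 42737.7 Mb
tutorial video: 6.292 Mbps × 1980 s × 1.08 = 13454.8 Mb
product demo: 3.192 Mbps × 600 s × 1.08 = 2068.4 Mb
Total: 83653.9 Mb = 10456.7 MB.
= 9.739 GiB.

9.7 GiB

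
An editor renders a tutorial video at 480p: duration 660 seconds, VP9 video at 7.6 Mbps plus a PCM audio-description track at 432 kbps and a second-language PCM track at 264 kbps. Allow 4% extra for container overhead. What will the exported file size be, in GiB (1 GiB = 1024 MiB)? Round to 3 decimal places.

Audio total: 432 + 264 = 696 kbps = 0.696 Mbps.
Total bitrate: 7.6 + 0.696 = 8.296 Mbps.
Stream data: 8.296 Mbps × 660 s = 5475.4 Mb.
With 4% container overhead: ×1.04.
5,694 Mb = 711,796,800 bytes ÷ 1,073,741,824 = 0.6629 GiB.

0.663 GiB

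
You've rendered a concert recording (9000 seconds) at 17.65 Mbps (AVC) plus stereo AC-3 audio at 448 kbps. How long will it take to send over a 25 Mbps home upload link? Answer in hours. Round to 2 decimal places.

1.81 hours

Audio: 448 kbps = 0.448 Mbps.
Total bitrate: 18.098 Mbps.
File: 18.098 Mbps × 9000 s = 162882.0 Mb.
At 25 Mbps: 162882.0 / 25 = 6515.3 s ≈ 1.81 hours.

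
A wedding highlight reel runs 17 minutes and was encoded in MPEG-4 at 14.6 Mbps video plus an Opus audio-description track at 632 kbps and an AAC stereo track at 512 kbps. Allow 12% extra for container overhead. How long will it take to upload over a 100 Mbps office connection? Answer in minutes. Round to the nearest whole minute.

3 minutes

17 min = 1020 s
Audio total: 632 + 512 = 1144 kbps = 1.144 Mbps.
Total bitrate: 15.744 Mbps.
File: 15.744 Mbps × 1020 s = 16058.9 Mb.
With 12% container overhead: ×1.12. → 17985.9 Mb.
At 100 Mbps: 17985.9 / 100 = 179.9 s ≈ 3 minutes.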